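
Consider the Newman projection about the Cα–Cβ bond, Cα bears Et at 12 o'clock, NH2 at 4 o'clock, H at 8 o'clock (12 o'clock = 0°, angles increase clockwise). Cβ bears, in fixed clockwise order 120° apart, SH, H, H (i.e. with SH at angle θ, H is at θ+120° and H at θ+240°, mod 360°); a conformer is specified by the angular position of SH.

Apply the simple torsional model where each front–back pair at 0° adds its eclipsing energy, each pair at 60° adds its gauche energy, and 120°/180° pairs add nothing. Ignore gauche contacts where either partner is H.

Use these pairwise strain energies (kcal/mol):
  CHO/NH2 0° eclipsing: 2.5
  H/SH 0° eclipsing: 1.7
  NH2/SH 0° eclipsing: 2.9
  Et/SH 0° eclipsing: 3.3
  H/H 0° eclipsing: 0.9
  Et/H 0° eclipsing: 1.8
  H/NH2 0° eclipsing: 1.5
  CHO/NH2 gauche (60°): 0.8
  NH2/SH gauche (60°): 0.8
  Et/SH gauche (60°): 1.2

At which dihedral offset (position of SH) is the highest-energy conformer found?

SH at 0° is eclipsed. Et at 0° is eclipsed with SH at 0° (3.3); NH2 at 120° is eclipsed with H at 120° (1.5); H at 240° is eclipsed with H at 240° (0.9). Total 5.7 kcal/mol.
SH at 60° is staggered. Et at 0° is gauche with SH at 60° (1.2); NH2 at 120° is gauche with SH at 60° (0.8). Total 2.0 kcal/mol.
SH at 120° is eclipsed. Et at 0° is eclipsed with H at 0° (1.8); NH2 at 120° is eclipsed with SH at 120° (2.9); H at 240° is eclipsed with H at 240° (0.9). Total 5.6 kcal/mol.
SH at 180° is staggered. NH2 at 120° is gauche with SH at 180° (0.8). Total 0.8 kcal/mol.
SH at 240° is eclipsed. Et at 0° is eclipsed with H at 0° (1.8); NH2 at 120° is eclipsed with H at 120° (1.5); H at 240° is eclipsed with SH at 240° (1.7). Total 5.0 kcal/mol.
SH at 300° is staggered. Et at 0° is gauche with SH at 300° (1.2). Total 1.2 kcal/mol.
The maximum (5.7 kcal/mol) occurs with SH at 0°.

0°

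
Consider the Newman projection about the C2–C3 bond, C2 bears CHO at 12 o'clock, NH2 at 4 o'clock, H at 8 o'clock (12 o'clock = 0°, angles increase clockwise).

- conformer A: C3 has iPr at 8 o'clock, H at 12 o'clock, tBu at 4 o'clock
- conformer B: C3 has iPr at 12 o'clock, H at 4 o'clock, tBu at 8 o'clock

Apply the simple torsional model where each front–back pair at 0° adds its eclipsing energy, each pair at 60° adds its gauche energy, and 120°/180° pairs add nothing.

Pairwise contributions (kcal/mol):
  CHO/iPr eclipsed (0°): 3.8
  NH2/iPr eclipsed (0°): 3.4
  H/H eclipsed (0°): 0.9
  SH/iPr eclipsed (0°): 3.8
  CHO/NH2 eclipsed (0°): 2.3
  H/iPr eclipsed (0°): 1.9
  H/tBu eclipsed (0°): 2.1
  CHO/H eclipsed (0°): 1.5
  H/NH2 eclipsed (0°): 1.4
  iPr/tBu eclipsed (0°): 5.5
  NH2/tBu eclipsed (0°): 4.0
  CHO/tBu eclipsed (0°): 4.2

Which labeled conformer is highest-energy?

A

A is eclipsed. CHO at 0° is eclipsed with H at 0° (1.5); NH2 at 120° is eclipsed with tBu at 120° (4.0); H at 240° is eclipsed with iPr at 240° (1.9). Total 7.4 kcal/mol.
B is eclipsed. CHO at 0° is eclipsed with iPr at 0° (3.8); NH2 at 120° is eclipsed with H at 120° (1.4); H at 240° is eclipsed with tBu at 240° (2.1). Total 7.3 kcal/mol.
A has the highest total (7.4 kcal/mol).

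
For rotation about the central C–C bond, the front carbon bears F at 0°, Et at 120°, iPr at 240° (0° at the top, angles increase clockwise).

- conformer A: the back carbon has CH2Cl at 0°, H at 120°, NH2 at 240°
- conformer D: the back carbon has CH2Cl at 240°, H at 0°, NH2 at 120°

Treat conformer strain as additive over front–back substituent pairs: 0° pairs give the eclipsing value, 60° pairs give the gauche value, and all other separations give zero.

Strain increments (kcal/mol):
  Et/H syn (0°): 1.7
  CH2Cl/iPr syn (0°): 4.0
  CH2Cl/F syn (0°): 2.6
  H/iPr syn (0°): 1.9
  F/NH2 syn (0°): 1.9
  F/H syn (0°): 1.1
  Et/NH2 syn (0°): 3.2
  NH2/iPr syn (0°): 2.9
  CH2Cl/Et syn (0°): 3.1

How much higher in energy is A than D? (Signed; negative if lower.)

A (eclipsed): F–CH2Cl eclipsed, Et–H eclipsed, iPr–NH2 eclipsed; 2.6 + 1.7 + 2.9 = 7.2 kcal/mol.
D (eclipsed): F–H eclipsed, Et–NH2 eclipsed, iPr–CH2Cl eclipsed; 1.1 + 3.2 + 4.0 = 8.3 kcal/mol.
E(A) − E(D) = 7.2 − 8.3 = -1.1 kcal/mol.

-1.1 kcal/mol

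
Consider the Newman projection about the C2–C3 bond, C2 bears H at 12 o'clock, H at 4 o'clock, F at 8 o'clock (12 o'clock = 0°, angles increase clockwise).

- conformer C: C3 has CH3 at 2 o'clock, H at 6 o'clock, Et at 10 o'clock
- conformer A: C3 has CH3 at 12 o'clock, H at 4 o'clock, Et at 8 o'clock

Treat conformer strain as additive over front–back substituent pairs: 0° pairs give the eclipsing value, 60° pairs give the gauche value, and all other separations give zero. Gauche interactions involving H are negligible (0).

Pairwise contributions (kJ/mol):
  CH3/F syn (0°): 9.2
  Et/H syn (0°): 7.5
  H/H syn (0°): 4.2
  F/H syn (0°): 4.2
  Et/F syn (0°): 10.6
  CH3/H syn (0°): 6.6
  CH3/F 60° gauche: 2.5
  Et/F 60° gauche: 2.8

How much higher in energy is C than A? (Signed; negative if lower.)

-18.6 kJ/mol

C is staggered. F at 240° is gauche with Et at 300° (2.8). Total 2.8 kJ/mol.
A is eclipsed. H at 0° is eclipsed with CH3 at 0° (6.6); H at 120° is eclipsed with H at 120° (4.2); F at 240° is eclipsed with Et at 240° (10.6). Total 21.4 kJ/mol.
E(C) − E(A) = 2.8 − 21.4 = -18.6 kJ/mol.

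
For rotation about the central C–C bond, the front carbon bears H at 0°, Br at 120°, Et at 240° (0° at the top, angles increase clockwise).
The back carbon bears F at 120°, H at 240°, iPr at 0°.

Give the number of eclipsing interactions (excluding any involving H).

Non-H eclipsing pairs: Br(120°)/F(120°) — 1 interaction.

1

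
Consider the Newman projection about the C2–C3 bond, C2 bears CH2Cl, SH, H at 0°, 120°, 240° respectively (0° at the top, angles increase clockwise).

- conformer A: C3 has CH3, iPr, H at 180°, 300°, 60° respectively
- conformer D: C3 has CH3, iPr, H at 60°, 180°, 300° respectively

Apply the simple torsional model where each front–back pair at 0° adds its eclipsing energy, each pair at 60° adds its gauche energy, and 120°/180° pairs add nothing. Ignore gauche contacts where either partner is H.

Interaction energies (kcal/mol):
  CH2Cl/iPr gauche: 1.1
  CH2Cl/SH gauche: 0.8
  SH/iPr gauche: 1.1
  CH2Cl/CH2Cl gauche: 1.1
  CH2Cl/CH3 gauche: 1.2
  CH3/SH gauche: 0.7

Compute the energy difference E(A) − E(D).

A is staggered. CH2Cl at 0° is gauche with iPr at 300° (1.1); SH at 120° is gauche with CH3 at 180° (0.7). Total 1.8 kcal/mol.
D is staggered. CH2Cl at 0° is gauche with CH3 at 60° (1.2); SH at 120° is gauche with CH3 at 60° (0.7); SH at 120° is gauche with iPr at 180° (1.1). Total 3.0 kcal/mol.
E(A) − E(D) = 1.8 − 3.0 = -1.2 kcal/mol.

-1.2 kcal/mol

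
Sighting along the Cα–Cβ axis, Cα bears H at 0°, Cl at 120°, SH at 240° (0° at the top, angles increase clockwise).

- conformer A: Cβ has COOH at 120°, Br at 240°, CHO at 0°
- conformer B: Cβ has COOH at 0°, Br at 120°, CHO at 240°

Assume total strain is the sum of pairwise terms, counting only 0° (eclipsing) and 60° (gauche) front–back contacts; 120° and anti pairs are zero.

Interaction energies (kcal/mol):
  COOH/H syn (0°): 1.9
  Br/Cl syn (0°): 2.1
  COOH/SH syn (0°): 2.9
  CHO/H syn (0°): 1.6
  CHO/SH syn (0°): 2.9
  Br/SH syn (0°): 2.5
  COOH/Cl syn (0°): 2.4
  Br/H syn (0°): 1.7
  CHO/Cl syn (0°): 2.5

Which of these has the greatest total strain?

B

A (eclipsed): H(0°)/CHO(0°) eclipsed 1.6; Cl(120°)/COOH(120°) eclipsed 2.4; SH(240°)/Br(240°) eclipsed 2.5 → 6.5 kcal/mol.
B (eclipsed): H(0°)/COOH(0°) eclipsed 1.9; Cl(120°)/Br(120°) eclipsed 2.1; SH(240°)/CHO(240°) eclipsed 2.9 → 6.9 kcal/mol.
B has the highest total (6.9 kcal/mol).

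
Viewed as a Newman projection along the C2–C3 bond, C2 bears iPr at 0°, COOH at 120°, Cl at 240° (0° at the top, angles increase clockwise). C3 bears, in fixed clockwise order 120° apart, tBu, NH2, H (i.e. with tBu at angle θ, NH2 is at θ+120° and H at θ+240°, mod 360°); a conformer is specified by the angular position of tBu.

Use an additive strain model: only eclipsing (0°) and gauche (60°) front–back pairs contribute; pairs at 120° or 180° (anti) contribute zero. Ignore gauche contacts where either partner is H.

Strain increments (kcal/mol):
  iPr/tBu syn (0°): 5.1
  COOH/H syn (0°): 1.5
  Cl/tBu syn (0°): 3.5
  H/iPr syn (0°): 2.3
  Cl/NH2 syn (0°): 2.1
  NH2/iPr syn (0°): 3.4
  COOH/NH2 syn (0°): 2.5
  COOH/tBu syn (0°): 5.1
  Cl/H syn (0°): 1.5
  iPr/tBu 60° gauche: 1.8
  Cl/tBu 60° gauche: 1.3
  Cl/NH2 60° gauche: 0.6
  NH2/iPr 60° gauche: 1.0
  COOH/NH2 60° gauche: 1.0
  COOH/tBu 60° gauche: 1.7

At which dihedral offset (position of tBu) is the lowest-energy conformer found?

180°

tBu at 0° (eclipsed): iPr(0°)/tBu(0°) eclipsed 5.1; COOH(120°)/NH2(120°) eclipsed 2.5; Cl(240°)/H(240°) eclipsed 1.5 → 9.1 kcal/mol.
tBu at 60° (staggered): iPr(0°)/tBu(60°) gauche 1.8; COOH(120°)/tBu(60°) gauche 1.7; COOH(120°)/NH2(180°) gauche 1.0; Cl(240°)/NH2(180°) gauche 0.6 → 5.1 kcal/mol.
tBu at 120° (eclipsed): iPr(0°)/H(0°) eclipsed 2.3; COOH(120°)/tBu(120°) eclipsed 5.1; Cl(240°)/NH2(240°) eclipsed 2.1 → 9.5 kcal/mol.
tBu at 180° (staggered): iPr(0°)/NH2(300°) gauche 1.0; COOH(120°)/tBu(180°) gauche 1.7; Cl(240°)/tBu(180°) gauche 1.3; Cl(240°)/NH2(300°) gauche 0.6 → 4.6 kcal/mol.
tBu at 240° (eclipsed): iPr(0°)/NH2(0°) eclipsed 3.4; COOH(120°)/H(120°) eclipsed 1.5; Cl(240°)/tBu(240°) eclipsed 3.5 → 8.4 kcal/mol.
tBu at 300° (staggered): iPr(0°)/tBu(300°) gauche 1.8; iPr(0°)/NH2(60°) gauche 1.0; COOH(120°)/NH2(60°) gauche 1.0; Cl(240°)/tBu(300°) gauche 1.3 → 5.1 kcal/mol.
The minimum (4.6 kcal/mol) occurs with tBu at 180°.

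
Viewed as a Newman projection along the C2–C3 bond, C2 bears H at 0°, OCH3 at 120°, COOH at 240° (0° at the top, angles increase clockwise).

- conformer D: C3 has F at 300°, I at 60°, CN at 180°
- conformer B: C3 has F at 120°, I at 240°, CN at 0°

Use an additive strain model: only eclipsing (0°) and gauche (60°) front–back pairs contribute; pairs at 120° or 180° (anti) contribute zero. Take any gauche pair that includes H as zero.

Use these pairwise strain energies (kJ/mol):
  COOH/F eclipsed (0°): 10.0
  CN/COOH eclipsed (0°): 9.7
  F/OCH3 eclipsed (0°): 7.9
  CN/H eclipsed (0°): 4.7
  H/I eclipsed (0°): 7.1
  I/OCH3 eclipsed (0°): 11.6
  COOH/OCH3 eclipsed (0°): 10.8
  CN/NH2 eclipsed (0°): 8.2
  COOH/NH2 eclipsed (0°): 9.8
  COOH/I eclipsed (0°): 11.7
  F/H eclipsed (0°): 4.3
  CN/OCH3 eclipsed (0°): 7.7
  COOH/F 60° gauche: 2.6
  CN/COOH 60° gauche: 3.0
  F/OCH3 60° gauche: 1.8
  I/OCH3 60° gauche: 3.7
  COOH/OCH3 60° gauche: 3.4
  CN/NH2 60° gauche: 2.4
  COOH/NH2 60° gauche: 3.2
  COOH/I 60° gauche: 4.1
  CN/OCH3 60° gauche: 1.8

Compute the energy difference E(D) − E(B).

D (staggered): OCH3(120°)/I(60°) gauche 3.7; OCH3(120°)/CN(180°) gauche 1.8; COOH(240°)/F(300°) gauche 2.6; COOH(240°)/CN(180°) gauche 3.0 → 11.1 kJ/mol.
B (eclipsed): H(0°)/CN(0°) eclipsed 4.7; OCH3(120°)/F(120°) eclipsed 7.9; COOH(240°)/I(240°) eclipsed 11.7 → 24.3 kJ/mol.
E(D) − E(B) = 11.1 − 24.3 = -13.2 kJ/mol.

-13.2 kJ/mol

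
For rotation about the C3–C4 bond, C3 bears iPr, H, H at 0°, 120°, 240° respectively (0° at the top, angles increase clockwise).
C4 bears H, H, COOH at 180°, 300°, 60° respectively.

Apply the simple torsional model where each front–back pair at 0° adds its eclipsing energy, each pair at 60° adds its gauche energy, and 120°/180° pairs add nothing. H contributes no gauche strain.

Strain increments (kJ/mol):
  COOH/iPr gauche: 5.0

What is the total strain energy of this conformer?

5.0 kJ/mol

This conformer is staggered. iPr at 0° is gauche with COOH at 60° (5.0). Total 5.0 kJ/mol.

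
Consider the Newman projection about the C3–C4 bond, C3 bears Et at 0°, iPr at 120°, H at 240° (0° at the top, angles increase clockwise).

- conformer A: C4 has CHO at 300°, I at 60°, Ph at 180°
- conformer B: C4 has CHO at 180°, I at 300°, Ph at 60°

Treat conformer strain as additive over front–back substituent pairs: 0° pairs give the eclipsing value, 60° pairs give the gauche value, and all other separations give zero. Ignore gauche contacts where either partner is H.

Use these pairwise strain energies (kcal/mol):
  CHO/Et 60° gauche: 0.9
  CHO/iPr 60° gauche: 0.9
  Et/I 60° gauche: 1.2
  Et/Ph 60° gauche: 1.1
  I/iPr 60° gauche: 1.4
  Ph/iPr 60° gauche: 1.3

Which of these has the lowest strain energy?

A is staggered. Et at 0° is gauche with CHO at 300° (0.9); Et at 0° is gauche with I at 60° (1.2); iPr at 120° is gauche with I at 60° (1.4); iPr at 120° is gauche with Ph at 180° (1.3). Total 4.8 kcal/mol.
B is staggered. Et at 0° is gauche with I at 300° (1.2); Et at 0° is gauche with Ph at 60° (1.1); iPr at 120° is gauche with CHO at 180° (0.9); iPr at 120° is gauche with Ph at 60° (1.3). Total 4.5 kcal/mol.
B has the lowest total (4.5 kcal/mol).

B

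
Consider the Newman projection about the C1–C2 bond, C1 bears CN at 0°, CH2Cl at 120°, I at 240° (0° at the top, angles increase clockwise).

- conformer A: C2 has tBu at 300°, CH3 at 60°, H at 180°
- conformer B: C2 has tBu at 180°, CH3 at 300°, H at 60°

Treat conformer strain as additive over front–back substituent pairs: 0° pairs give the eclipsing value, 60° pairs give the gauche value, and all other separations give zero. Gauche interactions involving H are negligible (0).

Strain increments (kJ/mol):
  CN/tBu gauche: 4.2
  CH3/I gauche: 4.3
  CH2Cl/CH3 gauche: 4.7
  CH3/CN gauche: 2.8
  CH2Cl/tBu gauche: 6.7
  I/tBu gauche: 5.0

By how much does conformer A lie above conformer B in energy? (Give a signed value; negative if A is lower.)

-2.1 kJ/mol

A (staggered): CN(0°)/tBu(300°) gauche 4.2; CN(0°)/CH3(60°) gauche 2.8; CH2Cl(120°)/CH3(60°) gauche 4.7; I(240°)/tBu(300°) gauche 5.0 → 16.7 kJ/mol.
B (staggered): CN(0°)/CH3(300°) gauche 2.8; CH2Cl(120°)/tBu(180°) gauche 6.7; I(240°)/tBu(180°) gauche 5.0; I(240°)/CH3(300°) gauche 4.3 → 18.8 kJ/mol.
E(A) − E(B) = 16.7 − 18.8 = -2.1 kJ/mol.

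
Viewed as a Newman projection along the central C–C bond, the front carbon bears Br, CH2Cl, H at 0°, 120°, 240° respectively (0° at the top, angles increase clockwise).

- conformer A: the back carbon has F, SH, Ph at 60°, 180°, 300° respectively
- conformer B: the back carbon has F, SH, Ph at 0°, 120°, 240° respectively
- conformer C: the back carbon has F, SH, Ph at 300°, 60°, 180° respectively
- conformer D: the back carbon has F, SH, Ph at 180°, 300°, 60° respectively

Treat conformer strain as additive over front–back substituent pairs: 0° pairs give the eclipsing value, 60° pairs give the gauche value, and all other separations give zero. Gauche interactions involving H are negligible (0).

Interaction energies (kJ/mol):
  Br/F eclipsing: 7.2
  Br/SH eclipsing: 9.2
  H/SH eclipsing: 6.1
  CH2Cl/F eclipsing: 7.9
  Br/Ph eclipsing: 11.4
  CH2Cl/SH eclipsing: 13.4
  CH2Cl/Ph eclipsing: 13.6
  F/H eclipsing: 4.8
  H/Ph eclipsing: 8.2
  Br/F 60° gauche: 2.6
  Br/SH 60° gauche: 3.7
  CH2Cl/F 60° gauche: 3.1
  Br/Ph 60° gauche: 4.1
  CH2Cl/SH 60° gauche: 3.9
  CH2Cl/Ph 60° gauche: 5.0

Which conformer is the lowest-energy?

A

A (staggered): Br–F gauche, Br–Ph gauche, CH2Cl–F gauche, CH2Cl–SH gauche; 2.6 + 4.1 + 3.1 + 3.9 = 13.7 kJ/mol.
B (eclipsed): Br–F eclipsed, CH2Cl–SH eclipsed, H–Ph eclipsed; 7.2 + 13.4 + 8.2 = 28.8 kJ/mol.
C (staggered): Br–F gauche, Br–SH gauche, CH2Cl–SH gauche, CH2Cl–Ph gauche; 2.6 + 3.7 + 3.9 + 5.0 = 15.2 kJ/mol.
D (staggered): Br–SH gauche, Br–Ph gauche, CH2Cl–F gauche, CH2Cl–Ph gauche; 3.7 + 4.1 + 3.1 + 5.0 = 15.9 kJ/mol.
A has the lowest total (13.7 kJ/mol).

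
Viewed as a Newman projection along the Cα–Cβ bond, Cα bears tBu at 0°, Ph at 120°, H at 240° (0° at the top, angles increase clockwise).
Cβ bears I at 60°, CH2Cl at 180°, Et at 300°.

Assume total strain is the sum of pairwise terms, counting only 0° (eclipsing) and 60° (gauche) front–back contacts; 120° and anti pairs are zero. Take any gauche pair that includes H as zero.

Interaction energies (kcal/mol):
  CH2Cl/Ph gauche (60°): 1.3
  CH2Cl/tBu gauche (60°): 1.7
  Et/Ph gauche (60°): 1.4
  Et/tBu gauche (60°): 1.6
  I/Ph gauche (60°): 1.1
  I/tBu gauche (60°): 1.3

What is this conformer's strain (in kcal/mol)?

5.3 kcal/mol

This conformer (staggered): tBu(0°)/I(60°) gauche 1.3; tBu(0°)/Et(300°) gauche 1.6; Ph(120°)/I(60°) gauche 1.1; Ph(120°)/CH2Cl(180°) gauche 1.3 → 5.3 kcal/mol.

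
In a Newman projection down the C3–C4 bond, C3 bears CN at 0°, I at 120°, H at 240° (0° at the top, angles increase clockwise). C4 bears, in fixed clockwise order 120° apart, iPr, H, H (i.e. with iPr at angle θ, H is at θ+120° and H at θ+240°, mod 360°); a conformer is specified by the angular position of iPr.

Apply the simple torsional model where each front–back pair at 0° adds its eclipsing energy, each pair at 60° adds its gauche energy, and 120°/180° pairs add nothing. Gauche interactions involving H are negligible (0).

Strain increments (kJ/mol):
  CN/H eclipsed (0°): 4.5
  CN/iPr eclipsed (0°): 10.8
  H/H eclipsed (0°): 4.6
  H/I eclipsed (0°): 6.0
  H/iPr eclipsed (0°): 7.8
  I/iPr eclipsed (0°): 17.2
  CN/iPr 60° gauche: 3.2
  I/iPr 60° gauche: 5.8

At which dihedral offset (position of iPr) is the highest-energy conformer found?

iPr at 0° (eclipsed): CN(0°)/iPr(0°) eclipsed 10.8; I(120°)/H(120°) eclipsed 6.0; H(240°)/H(240°) eclipsed 4.6 → 21.4 kJ/mol.
iPr at 60° (staggered): CN(0°)/iPr(60°) gauche 3.2; I(120°)/iPr(60°) gauche 5.8 → 9.0 kJ/mol.
iPr at 120° (eclipsed): CN(0°)/H(0°) eclipsed 4.5; I(120°)/iPr(120°) eclipsed 17.2; H(240°)/H(240°) eclipsed 4.6 → 26.3 kJ/mol.
iPr at 180° (staggered): I(120°)/iPr(180°) gauche 5.8 → 5.8 kJ/mol.
iPr at 240° (eclipsed): CN(0°)/H(0°) eclipsed 4.5; I(120°)/H(120°) eclipsed 6.0; H(240°)/iPr(240°) eclipsed 7.8 → 18.3 kJ/mol.
iPr at 300° (staggered): CN(0°)/iPr(300°) gauche 3.2 → 3.2 kJ/mol.
The maximum (26.3 kJ/mol) occurs with iPr at 120°.

120°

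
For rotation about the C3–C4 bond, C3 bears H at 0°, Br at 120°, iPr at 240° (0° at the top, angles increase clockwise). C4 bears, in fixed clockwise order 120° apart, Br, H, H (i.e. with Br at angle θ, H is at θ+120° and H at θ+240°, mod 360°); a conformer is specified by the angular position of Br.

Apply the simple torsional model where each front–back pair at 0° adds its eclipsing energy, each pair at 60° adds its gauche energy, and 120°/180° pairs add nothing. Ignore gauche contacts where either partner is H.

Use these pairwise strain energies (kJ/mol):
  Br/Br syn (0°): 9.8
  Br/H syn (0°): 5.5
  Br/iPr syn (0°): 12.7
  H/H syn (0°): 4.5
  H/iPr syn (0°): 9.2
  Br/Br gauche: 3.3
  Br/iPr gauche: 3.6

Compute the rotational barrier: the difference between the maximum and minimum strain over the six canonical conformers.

20.2 kJ/mol

Br at 0° (eclipsed): H–Br eclipsed, Br–H eclipsed, iPr–H eclipsed; 5.5 + 5.5 + 9.2 = 20.2 kJ/mol.
Br at 60° (staggered): Br–Br gauche; 3.3 = 3.3 kJ/mol.
Br at 120° (eclipsed): H–H eclipsed, Br–Br eclipsed, iPr–H eclipsed; 4.5 + 9.8 + 9.2 = 23.5 kJ/mol.
Br at 180° (staggered): Br–Br gauche, iPr–Br gauche; 3.3 + 3.6 = 6.9 kJ/mol.
Br at 240° (eclipsed): H–H eclipsed, Br–H eclipsed, iPr–Br eclipsed; 4.5 + 5.5 + 12.7 = 22.7 kJ/mol.
Br at 300° (staggered): iPr–Br gauche; 3.6 = 3.6 kJ/mol.
Max at 120° (23.5 kJ/mol), min at 60° (3.3 kJ/mol); barrier = 20.2 kJ/mol.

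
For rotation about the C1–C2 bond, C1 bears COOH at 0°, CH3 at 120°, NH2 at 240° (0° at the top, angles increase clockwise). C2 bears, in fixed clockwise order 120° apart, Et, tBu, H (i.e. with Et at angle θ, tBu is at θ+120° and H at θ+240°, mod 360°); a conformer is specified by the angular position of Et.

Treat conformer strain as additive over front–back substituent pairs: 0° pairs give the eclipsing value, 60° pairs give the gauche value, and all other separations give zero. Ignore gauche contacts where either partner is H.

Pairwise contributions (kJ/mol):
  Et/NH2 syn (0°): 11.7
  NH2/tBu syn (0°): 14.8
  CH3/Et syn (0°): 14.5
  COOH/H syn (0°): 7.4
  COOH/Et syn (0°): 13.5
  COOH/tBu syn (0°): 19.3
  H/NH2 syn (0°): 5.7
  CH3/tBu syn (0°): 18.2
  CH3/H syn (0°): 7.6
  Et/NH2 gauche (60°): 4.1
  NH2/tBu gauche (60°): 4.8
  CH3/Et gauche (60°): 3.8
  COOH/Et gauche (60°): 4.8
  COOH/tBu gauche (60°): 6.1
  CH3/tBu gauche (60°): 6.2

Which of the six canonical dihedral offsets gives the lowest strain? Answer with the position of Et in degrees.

Et at 0° is eclipsed. COOH at 0° is eclipsed with Et at 0° (13.5); CH3 at 120° is eclipsed with tBu at 120° (18.2); NH2 at 240° is eclipsed with H at 240° (5.7). Total 37.4 kJ/mol.
Et at 60° is staggered. COOH at 0° is gauche with Et at 60° (4.8); CH3 at 120° is gauche with Et at 60° (3.8); CH3 at 120° is gauche with tBu at 180° (6.2); NH2 at 240° is gauche with tBu at 180° (4.8). Total 19.6 kJ/mol.
Et at 120° is eclipsed. COOH at 0° is eclipsed with H at 0° (7.4); CH3 at 120° is eclipsed with Et at 120° (14.5); NH2 at 240° is eclipsed with tBu at 240° (14.8). Total 36.7 kJ/mol.
Et at 180° is staggered. COOH at 0° is gauche with tBu at 300° (6.1); CH3 at 120° is gauche with Et at 180° (3.8); NH2 at 240° is gauche with Et at 180° (4.1); NH2 at 240° is gauche with tBu at 300° (4.8). Total 18.8 kJ/mol.
Et at 240° is eclipsed. COOH at 0° is eclipsed with tBu at 0° (19.3); CH3 at 120° is eclipsed with H at 120° (7.6); NH2 at 240° is eclipsed with Et at 240° (11.7). Total 38.6 kJ/mol.
Et at 300° is staggered. COOH at 0° is gauche with Et at 300° (4.8); COOH at 0° is gauche with tBu at 60° (6.1); CH3 at 120° is gauche with tBu at 60° (6.2); NH2 at 240° is gauche with Et at 300° (4.1). Total 21.2 kJ/mol.
The minimum (18.8 kJ/mol) occurs with Et at 180°.

180°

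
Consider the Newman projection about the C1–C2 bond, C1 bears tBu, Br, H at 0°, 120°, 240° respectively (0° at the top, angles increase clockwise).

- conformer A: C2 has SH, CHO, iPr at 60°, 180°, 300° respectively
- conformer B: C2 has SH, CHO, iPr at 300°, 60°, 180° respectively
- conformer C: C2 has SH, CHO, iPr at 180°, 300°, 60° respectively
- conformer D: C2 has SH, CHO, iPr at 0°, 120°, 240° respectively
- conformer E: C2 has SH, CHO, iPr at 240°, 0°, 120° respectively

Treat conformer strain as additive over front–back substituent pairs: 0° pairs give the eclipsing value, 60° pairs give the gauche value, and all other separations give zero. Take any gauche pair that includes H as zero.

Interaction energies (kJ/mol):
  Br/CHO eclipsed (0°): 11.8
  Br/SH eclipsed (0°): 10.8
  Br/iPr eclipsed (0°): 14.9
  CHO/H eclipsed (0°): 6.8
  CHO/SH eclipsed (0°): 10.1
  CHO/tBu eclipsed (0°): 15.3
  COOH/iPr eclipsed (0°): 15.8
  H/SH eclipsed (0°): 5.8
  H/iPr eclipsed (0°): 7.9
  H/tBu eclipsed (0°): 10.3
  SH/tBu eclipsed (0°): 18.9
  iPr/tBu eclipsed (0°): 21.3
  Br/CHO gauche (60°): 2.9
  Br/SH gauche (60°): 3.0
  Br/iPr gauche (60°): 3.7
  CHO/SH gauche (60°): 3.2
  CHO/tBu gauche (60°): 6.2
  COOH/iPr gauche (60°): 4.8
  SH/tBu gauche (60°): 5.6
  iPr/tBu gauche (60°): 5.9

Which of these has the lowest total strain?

A (staggered): tBu–SH gauche, tBu–iPr gauche, Br–SH gauche, Br–CHO gauche; 5.6 + 5.9 + 3.0 + 2.9 = 17.4 kJ/mol.
B (staggered): tBu–SH gauche, tBu–CHO gauche, Br–CHO gauche, Br–iPr gauche; 5.6 + 6.2 + 2.9 + 3.7 = 18.4 kJ/mol.
C (staggered): tBu–CHO gauche, tBu–iPr gauche, Br–SH gauche, Br–iPr gauche; 6.2 + 5.9 + 3.0 + 3.7 = 18.8 kJ/mol.
D (eclipsed): tBu–SH eclipsed, Br–CHO eclipsed, H–iPr eclipsed; 18.9 + 11.8 + 7.9 = 38.6 kJ/mol.
E (eclipsed): tBu–CHO eclipsed, Br–iPr eclipsed, H–SH eclipsed; 15.3 + 14.9 + 5.8 = 36.0 kJ/mol.
A has the lowest total (17.4 kJ/mol).

A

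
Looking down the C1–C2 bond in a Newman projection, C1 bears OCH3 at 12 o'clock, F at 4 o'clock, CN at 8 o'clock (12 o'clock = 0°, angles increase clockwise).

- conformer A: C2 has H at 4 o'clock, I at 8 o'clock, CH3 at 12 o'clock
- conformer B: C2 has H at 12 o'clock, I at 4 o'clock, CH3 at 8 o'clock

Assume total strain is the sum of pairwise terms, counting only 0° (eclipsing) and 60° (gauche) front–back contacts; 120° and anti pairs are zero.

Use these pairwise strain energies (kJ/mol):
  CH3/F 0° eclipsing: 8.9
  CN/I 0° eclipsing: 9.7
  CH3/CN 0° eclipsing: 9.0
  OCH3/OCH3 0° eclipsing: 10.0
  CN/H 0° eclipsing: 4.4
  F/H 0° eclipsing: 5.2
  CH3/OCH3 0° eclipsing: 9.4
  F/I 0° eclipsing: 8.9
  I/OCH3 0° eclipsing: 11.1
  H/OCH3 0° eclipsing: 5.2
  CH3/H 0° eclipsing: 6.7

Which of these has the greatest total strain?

A (eclipsed): OCH3–CH3 eclipsed, F–H eclipsed, CN–I eclipsed; 9.4 + 5.2 + 9.7 = 24.3 kJ/mol.
B (eclipsed): OCH3–H eclipsed, F–I eclipsed, CN–CH3 eclipsed; 5.2 + 8.9 + 9.0 = 23.1 kJ/mol.
A has the highest total (24.3 kJ/mol).

A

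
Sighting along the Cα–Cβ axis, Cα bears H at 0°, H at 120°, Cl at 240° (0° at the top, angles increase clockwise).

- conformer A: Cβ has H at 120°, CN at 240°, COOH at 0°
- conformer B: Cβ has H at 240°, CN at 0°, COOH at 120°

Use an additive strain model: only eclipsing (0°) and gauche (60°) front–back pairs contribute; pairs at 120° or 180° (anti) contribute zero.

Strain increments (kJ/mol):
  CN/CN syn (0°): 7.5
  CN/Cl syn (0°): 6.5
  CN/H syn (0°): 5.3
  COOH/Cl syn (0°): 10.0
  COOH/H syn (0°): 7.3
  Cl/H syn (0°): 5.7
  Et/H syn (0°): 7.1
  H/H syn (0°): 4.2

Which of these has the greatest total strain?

B

A (eclipsed): H–COOH eclipsed, H–H eclipsed, Cl–CN eclipsed; 7.3 + 4.2 + 6.5 = 18.0 kJ/mol.
B (eclipsed): H–CN eclipsed, H–COOH eclipsed, Cl–H eclipsed; 5.3 + 7.3 + 5.7 = 18.3 kJ/mol.
B has the highest total (18.3 kJ/mol).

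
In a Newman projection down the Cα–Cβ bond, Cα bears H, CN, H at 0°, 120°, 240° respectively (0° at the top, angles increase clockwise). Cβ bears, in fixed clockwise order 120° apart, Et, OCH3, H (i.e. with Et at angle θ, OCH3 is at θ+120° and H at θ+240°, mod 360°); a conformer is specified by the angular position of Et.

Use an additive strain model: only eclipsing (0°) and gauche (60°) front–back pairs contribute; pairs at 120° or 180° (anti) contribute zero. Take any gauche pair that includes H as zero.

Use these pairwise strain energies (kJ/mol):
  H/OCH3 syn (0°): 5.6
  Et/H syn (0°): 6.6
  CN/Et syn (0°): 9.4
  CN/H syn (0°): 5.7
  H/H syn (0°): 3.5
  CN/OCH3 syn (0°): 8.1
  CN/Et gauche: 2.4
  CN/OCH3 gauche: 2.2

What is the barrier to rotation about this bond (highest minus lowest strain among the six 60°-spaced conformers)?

Et at 0° (eclipsed): H–Et eclipsed, CN–OCH3 eclipsed, H–H eclipsed; 6.6 + 8.1 + 3.5 = 18.2 kJ/mol.
Et at 60° (staggered): CN–Et gauche, CN–OCH3 gauche; 2.4 + 2.2 = 4.6 kJ/mol.
Et at 120° (eclipsed): H–H eclipsed, CN–Et eclipsed, H–OCH3 eclipsed; 3.5 + 9.4 + 5.6 = 18.5 kJ/mol.
Et at 180° (staggered): CN–Et gauche; 2.4 = 2.4 kJ/mol.
Et at 240° (eclipsed): H–OCH3 eclipsed, CN–H eclipsed, H–Et eclipsed; 5.6 + 5.7 + 6.6 = 17.9 kJ/mol.
Et at 300° (staggered): CN–OCH3 gauche; 2.2 = 2.2 kJ/mol.
Max at 120° (18.5 kJ/mol), min at 300° (2.2 kJ/mol); barrier = 16.3 kJ/mol.

16.3 kJ/mol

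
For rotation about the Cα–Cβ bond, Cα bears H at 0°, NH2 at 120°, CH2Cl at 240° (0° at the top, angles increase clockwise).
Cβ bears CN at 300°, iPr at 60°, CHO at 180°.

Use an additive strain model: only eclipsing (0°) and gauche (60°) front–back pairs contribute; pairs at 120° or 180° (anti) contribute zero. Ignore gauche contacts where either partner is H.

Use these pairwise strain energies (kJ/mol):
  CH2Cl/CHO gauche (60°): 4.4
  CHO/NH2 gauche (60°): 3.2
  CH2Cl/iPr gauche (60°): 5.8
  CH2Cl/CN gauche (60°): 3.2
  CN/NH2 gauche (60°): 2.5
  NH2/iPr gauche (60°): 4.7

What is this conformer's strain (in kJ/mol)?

This conformer (staggered): NH2(120°)/iPr(60°) gauche 4.7; NH2(120°)/CHO(180°) gauche 3.2; CH2Cl(240°)/CN(300°) gauche 3.2; CH2Cl(240°)/CHO(180°) gauche 4.4 → 15.5 kJ/mol.

15.5 kJ/mol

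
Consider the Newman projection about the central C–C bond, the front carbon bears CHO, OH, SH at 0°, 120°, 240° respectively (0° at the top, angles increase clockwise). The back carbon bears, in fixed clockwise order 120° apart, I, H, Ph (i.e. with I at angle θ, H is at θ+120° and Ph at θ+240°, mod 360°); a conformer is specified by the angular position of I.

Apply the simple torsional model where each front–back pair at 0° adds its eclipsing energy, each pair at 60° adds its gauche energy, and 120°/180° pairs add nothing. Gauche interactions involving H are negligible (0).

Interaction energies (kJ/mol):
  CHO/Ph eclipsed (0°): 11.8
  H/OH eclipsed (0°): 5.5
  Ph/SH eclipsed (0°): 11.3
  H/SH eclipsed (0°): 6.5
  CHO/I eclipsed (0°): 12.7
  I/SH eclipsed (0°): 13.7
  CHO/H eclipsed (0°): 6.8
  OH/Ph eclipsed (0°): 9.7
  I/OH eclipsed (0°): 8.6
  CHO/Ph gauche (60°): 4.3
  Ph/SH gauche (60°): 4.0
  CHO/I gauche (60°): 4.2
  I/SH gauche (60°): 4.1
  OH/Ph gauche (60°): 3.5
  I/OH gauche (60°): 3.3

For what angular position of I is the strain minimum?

180°

I at 0° is eclipsed. CHO at 0° is eclipsed with I at 0° (12.7); OH at 120° is eclipsed with H at 120° (5.5); SH at 240° is eclipsed with Ph at 240° (11.3). Total 29.5 kJ/mol.
I at 60° is staggered. CHO at 0° is gauche with I at 60° (4.2); CHO at 0° is gauche with Ph at 300° (4.3); OH at 120° is gauche with I at 60° (3.3); SH at 240° is gauche with Ph at 300° (4.0). Total 15.8 kJ/mol.
I at 120° is eclipsed. CHO at 0° is eclipsed with Ph at 0° (11.8); OH at 120° is eclipsed with I at 120° (8.6); SH at 240° is eclipsed with H at 240° (6.5). Total 26.9 kJ/mol.
I at 180° is staggered. CHO at 0° is gauche with Ph at 60° (4.3); OH at 120° is gauche with I at 180° (3.3); OH at 120° is gauche with Ph at 60° (3.5); SH at 240° is gauche with I at 180° (4.1). Total 15.2 kJ/mol.
I at 240° is eclipsed. CHO at 0° is eclipsed with H at 0° (6.8); OH at 120° is eclipsed with Ph at 120° (9.7); SH at 240° is eclipsed with I at 240° (13.7). Total 30.2 kJ/mol.
I at 300° is staggered. CHO at 0° is gauche with I at 300° (4.2); OH at 120° is gauche with Ph at 180° (3.5); SH at 240° is gauche with I at 300° (4.1); SH at 240° is gauche with Ph at 180° (4.0). Total 15.8 kJ/mol.
The minimum (15.2 kJ/mol) occurs with I at 180°.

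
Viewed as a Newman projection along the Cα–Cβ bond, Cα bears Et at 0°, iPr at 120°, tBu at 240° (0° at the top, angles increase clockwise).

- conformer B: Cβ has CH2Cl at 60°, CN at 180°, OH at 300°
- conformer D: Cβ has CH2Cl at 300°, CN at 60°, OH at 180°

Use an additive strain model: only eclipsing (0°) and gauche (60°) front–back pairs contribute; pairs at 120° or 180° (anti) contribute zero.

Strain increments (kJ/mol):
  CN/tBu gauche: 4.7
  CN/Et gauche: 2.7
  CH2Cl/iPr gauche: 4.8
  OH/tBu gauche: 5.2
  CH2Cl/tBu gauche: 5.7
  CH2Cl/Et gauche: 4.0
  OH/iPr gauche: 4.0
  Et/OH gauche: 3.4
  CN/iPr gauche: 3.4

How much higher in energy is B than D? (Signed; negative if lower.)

+0.5 kJ/mol

B is staggered. Et at 0° is gauche with CH2Cl at 60° (4.0); Et at 0° is gauche with OH at 300° (3.4); iPr at 120° is gauche with CH2Cl at 60° (4.8); iPr at 120° is gauche with CN at 180° (3.4); tBu at 240° is gauche with CN at 180° (4.7); tBu at 240° is gauche with OH at 300° (5.2). Total 25.5 kJ/mol.
D is staggered. Et at 0° is gauche with CH2Cl at 300° (4.0); Et at 0° is gauche with CN at 60° (2.7); iPr at 120° is gauche with CN at 60° (3.4); iPr at 120° is gauche with OH at 180° (4.0); tBu at 240° is gauche with CH2Cl at 300° (5.7); tBu at 240° is gauche with OH at 180° (5.2). Total 25.0 kJ/mol.
E(B) − E(D) = 25.5 − 25.0 = +0.5 kJ/mol.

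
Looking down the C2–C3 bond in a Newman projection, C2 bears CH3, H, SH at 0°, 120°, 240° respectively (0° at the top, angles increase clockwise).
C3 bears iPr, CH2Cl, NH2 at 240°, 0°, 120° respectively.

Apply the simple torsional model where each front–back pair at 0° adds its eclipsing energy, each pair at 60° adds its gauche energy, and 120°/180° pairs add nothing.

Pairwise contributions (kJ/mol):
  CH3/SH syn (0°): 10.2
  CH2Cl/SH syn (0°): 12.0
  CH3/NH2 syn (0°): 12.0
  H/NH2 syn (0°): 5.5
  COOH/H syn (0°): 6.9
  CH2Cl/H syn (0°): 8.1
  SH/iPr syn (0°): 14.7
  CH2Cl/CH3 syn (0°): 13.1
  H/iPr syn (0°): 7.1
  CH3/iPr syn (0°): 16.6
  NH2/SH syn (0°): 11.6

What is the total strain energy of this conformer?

33.3 kJ/mol

This conformer (eclipsed): CH3(0°)/CH2Cl(0°) eclipsed 13.1; H(120°)/NH2(120°) eclipsed 5.5; SH(240°)/iPr(240°) eclipsed 14.7 → 33.3 kJ/mol.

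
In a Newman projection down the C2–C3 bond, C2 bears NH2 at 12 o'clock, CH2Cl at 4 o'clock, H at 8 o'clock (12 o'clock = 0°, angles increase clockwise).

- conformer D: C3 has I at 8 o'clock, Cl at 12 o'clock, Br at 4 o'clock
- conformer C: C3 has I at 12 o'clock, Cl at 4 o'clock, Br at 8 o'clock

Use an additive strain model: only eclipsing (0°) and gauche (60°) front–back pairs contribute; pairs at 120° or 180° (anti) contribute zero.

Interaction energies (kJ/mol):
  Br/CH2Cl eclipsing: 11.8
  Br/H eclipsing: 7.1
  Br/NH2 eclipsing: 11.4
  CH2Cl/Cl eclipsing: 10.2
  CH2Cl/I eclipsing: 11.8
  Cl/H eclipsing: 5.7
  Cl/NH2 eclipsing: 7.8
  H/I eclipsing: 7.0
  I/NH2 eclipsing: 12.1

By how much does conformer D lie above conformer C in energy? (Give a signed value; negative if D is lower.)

D (eclipsed): NH2(0°)/Cl(0°) eclipsed 7.8; CH2Cl(120°)/Br(120°) eclipsed 11.8; H(240°)/I(240°) eclipsed 7.0 → 26.6 kJ/mol.
C (eclipsed): NH2(0°)/I(0°) eclipsed 12.1; CH2Cl(120°)/Cl(120°) eclipsed 10.2; H(240°)/Br(240°) eclipsed 7.1 → 29.4 kJ/mol.
E(D) − E(C) = 26.6 − 29.4 = -2.8 kJ/mol.

-2.8 kJ/mol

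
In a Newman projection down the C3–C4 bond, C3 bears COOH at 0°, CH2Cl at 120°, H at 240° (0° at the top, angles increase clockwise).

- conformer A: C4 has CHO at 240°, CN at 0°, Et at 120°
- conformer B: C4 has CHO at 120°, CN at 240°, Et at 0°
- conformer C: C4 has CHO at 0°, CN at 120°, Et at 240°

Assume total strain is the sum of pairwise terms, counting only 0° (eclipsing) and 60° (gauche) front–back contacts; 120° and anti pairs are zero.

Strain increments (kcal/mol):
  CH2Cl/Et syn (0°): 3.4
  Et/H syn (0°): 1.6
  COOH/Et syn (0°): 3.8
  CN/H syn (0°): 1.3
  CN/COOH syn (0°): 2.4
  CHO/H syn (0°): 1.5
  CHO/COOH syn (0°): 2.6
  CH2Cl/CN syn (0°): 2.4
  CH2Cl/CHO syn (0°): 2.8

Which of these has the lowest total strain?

C

A is eclipsed. COOH at 0° is eclipsed with CN at 0° (2.4); CH2Cl at 120° is eclipsed with Et at 120° (3.4); H at 240° is eclipsed with CHO at 240° (1.5). Total 7.3 kcal/mol.
B is eclipsed. COOH at 0° is eclipsed with Et at 0° (3.8); CH2Cl at 120° is eclipsed with CHO at 120° (2.8); H at 240° is eclipsed with CN at 240° (1.3). Total 7.9 kcal/mol.
C is eclipsed. COOH at 0° is eclipsed with CHO at 0° (2.6); CH2Cl at 120° is eclipsed with CN at 120° (2.4); H at 240° is eclipsed with Et at 240° (1.6). Total 6.6 kcal/mol.
C has the lowest total (6.6 kcal/mol).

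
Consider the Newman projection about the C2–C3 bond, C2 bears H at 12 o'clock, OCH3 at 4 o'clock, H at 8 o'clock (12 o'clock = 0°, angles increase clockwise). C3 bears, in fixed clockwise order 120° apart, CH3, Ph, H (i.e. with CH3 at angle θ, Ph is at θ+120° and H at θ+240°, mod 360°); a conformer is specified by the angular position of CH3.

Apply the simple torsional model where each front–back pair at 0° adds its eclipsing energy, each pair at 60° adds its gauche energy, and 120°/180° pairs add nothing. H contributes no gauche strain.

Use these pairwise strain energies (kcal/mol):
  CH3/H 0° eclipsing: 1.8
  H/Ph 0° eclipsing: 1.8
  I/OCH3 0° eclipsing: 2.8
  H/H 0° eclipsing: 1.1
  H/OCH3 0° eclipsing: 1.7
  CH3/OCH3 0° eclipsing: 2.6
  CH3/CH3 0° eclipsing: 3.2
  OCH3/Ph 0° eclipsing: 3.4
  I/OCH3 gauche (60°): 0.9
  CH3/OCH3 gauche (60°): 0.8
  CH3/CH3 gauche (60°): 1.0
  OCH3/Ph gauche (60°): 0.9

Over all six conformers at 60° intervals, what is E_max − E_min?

CH3 at 0° (eclipsed): H–CH3 eclipsed, OCH3–Ph eclipsed, H–H eclipsed; 1.8 + 3.4 + 1.1 = 6.3 kcal/mol.
CH3 at 60° (staggered): OCH3–CH3 gauche, OCH3–Ph gauche; 0.8 + 0.9 = 1.7 kcal/mol.
CH3 at 120° (eclipsed): H–H eclipsed, OCH3–CH3 eclipsed, H–Ph eclipsed; 1.1 + 2.6 + 1.8 = 5.5 kcal/mol.
CH3 at 180° (staggered): OCH3–CH3 gauche; 0.8 = 0.8 kcal/mol.
CH3 at 240° (eclipsed): H–Ph eclipsed, OCH3–H eclipsed, H–CH3 eclipsed; 1.8 + 1.7 + 1.8 = 5.3 kcal/mol.
CH3 at 300° (staggered): OCH3–Ph gauche; 0.9 = 0.9 kcal/mol.
Max at 0° (6.3 kcal/mol), min at 180° (0.8 kcal/mol); barrier = 5.5 kcal/mol.

5.5 kcal/mol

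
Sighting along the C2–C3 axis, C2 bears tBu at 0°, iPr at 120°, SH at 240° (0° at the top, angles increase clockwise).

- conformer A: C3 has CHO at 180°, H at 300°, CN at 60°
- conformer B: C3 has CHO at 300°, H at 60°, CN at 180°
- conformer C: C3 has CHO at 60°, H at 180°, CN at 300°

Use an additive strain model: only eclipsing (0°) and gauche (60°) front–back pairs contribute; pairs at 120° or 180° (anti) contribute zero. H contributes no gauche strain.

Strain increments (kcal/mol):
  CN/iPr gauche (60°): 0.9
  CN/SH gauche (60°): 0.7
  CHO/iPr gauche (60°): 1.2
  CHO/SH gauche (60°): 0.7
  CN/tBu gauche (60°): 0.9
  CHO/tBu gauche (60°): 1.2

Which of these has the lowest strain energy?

B

A (staggered): tBu(0°)/CN(60°) gauche 0.9; iPr(120°)/CHO(180°) gauche 1.2; iPr(120°)/CN(60°) gauche 0.9; SH(240°)/CHO(180°) gauche 0.7 → 3.7 kcal/mol.
B (staggered): tBu(0°)/CHO(300°) gauche 1.2; iPr(120°)/CN(180°) gauche 0.9; SH(240°)/CHO(300°) gauche 0.7; SH(240°)/CN(180°) gauche 0.7 → 3.5 kcal/mol.
C (staggered): tBu(0°)/CHO(60°) gauche 1.2; tBu(0°)/CN(300°) gauche 0.9; iPr(120°)/CHO(60°) gauche 1.2; SH(240°)/CN(300°) gauche 0.7 → 4.0 kcal/mol.
B has the lowest total (3.5 kcal/mol).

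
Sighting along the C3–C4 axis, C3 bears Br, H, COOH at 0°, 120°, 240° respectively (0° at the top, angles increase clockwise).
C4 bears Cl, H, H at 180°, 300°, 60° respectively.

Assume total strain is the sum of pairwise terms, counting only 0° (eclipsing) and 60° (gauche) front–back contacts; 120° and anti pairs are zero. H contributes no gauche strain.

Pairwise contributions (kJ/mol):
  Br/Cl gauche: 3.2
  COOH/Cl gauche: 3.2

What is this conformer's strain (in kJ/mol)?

3.2 kJ/mol

This conformer is staggered. COOH at 240° is gauche with Cl at 180° (3.2). Total 3.2 kJ/mol.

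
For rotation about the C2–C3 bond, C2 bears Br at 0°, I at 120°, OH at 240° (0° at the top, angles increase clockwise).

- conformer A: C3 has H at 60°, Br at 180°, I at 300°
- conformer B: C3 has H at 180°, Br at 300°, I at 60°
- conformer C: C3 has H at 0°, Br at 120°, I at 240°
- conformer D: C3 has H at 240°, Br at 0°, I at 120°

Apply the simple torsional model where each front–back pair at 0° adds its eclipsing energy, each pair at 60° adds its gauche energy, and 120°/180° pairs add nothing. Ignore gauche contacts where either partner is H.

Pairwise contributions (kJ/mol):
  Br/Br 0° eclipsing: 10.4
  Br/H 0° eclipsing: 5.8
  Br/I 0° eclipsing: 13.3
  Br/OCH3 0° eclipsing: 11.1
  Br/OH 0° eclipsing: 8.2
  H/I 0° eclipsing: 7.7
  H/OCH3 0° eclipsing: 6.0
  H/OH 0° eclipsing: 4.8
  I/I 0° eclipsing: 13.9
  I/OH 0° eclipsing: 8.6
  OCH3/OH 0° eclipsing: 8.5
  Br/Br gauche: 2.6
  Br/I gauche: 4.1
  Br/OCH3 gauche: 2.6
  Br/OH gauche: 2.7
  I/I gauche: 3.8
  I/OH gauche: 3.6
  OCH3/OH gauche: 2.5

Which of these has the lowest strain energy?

B

A (staggered): Br–I gauche, I–Br gauche, OH–Br gauche, OH–I gauche; 4.1 + 4.1 + 2.7 + 3.6 = 14.5 kJ/mol.
B (staggered): Br–Br gauche, Br–I gauche, I–I gauche, OH–Br gauche; 2.6 + 4.1 + 3.8 + 2.7 = 13.2 kJ/mol.
C (eclipsed): Br–H eclipsed, I–Br eclipsed, OH–I eclipsed; 5.8 + 13.3 + 8.6 = 27.7 kJ/mol.
D (eclipsed): Br–Br eclipsed, I–I eclipsed, OH–H eclipsed; 10.4 + 13.9 + 4.8 = 29.1 kJ/mol.
B has the lowest total (13.2 kJ/mol).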